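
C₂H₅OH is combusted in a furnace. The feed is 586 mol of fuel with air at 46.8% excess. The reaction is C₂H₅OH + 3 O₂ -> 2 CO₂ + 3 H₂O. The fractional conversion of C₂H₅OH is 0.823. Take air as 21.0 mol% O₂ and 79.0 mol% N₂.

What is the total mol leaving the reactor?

13400 mol

Stoichiometric O₂ = 3 × 586 = 1758 mol; O₂ fed = 1758 × 1.468 = 2581 mol.
N₂ fed = 2581 × 79/21 = 9709 mol.
Fuel reacted = 0.823 × 586 → ξ = 482.3 mol.
Outlet (n = n₀ + ν ξ):
  C₂H₅OH: 586 − 1(482.3) = 103.7
  O₂: 2581 − 3(482.3) = 1134
  N₂: 9709 (inert)
  CO₂: 0 + 2(482.3) = 964.6
  H₂O: 0 + 3(482.3) = 1447
Total out = 103.7 + 1134 + 9709 + 964.6 + 1447 = 13360 mol.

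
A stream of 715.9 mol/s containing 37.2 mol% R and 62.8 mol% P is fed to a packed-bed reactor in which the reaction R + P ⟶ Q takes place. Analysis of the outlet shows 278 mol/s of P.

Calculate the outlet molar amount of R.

94.7 mol/s

For P: n = n₀ − 1ξ → 278 = 449.6 − 1ξ, giving ξ = 171.6 mol/s.
Outlet amounts (n = n₀ + ν ξ):
  R: 266.3 − 1(171.6) = 94.73
  P: 449.6 − 1(171.6) = 278
  Q: 0 + 1(171.6) = 171.6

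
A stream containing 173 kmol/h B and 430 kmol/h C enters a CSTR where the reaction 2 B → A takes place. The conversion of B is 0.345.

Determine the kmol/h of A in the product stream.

B reacted = 0.345 × 173 = 59.68 kmol/h; ν_B = −2, so ξ = 59.68/2 = 29.84 kmol/h.
Outlet amounts (n = n₀ + ν ξ):
  B: 173 − 2(29.84) = 113.3
  A: 0 + 1(29.84) = 29.84
  C: 430 (inert)

29.8 kmol/h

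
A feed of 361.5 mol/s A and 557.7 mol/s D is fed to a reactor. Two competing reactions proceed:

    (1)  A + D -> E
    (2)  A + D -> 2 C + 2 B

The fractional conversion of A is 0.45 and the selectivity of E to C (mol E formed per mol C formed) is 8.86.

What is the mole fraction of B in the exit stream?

Conversion of A: A consumed = 0.45 × 361.5 = 162.7 mol/s = 1ξ₁ + 1ξ₂.
Selectivity: 1ξ₁ / (2ξ₂) = 8.86 → ξ₁ = 17.72 ξ₂.
Substitute: (1·17.72 + 1) ξ₂ = 162.7 → ξ₂ = 8.69 mol/s, ξ₁ = 154 mol/s.
Outlet amounts (n = n₀ + Σ ν·ξ):
  A: 361.5 − 1(154) − 1(8.69) = 198.8
  D: 557.7 − 1(154) − 1(8.69) = 395
  E: 0 + 1(154) = 154
  C: 0 + 2(8.69) = 17.38
  B: 0 + 2(8.69) = 17.38
Total out = 782.6 mol/s; y_B = 17.38 / 782.6 = 0.02221.

0.0222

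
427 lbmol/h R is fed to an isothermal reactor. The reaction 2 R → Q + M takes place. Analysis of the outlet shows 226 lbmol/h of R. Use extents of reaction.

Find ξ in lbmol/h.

ξ = 100 lbmol/h

For R: n = n₀ − 2ξ → 226 = 427 − 2ξ, giving ξ = 100.5 lbmol/h.
Outlet amounts (n = n₀ + ν ξ):
  R: 427 − 2(100.5) = 226
  Q: 0 + 1(100.5) = 100.5
  M: 0 + 1(100.5) = 100.5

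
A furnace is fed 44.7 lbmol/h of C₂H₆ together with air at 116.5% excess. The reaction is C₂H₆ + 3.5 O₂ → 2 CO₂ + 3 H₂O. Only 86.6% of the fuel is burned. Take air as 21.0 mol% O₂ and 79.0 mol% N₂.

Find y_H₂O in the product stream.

0.0692

Stoichiometric O₂ = 3.5 × 44.7 = 156.5 lbmol/h; O₂ fed = 156.5 × 2.165 = 338.7 lbmol/h.
N₂ fed = 338.7 × 79/21 = 1274 lbmol/h.
Fuel reacted = 0.866 × 44.7 → ξ = 38.71 lbmol/h.
Outlet (n = n₀ + ν ξ):
  C₂H₆: 44.7 − 1(38.71) = 5.99
  O₂: 338.7 − 3.5(38.71) = 203.2
  N₂: 1274 (inert)
  CO₂: 0 + 2(38.71) = 77.42
  H₂O: 0 + 3(38.71) = 116.1
Total out = 1677 lbmol/h; y_H₂O = 116.1 / 1677 = 0.06925.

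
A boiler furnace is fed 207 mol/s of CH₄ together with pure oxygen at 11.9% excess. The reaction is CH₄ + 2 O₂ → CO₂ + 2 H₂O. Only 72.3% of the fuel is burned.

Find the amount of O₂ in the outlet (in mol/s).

Stoichiometric O₂ = 2 × 207 = 414 mol/s; O₂ fed = 414 × 1.119 = 463.3 mol/s.
Fuel reacted = 0.723 × 207 → ξ = 149.7 mol/s.
Outlet (n = n₀ + ν ξ):
  CH₄: 207 − 1(149.7) = 57.34
  O₂: 463.3 − 2(149.7) = 163.9
  CO₂: 0 + 1(149.7) = 149.7
  H₂O: 0 + 2(149.7) = 299.3

164 mol/s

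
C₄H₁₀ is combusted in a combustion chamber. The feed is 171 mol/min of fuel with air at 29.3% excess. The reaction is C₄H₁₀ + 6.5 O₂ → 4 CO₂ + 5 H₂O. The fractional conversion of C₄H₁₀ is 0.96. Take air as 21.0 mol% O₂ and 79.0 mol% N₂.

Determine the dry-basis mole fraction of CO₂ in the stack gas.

Stoichiometric O₂ = 6.5 × 171 = 1112 mol/min; O₂ fed = 1112 × 1.293 = 1437 mol/min.
N₂ fed = 1437 × 79/21 = 5406 mol/min.
Fuel reacted = 0.96 × 171 → ξ = 164.2 mol/min.
Outlet (n = n₀ + ν ξ):
  C₄H₁₀: 171 − 1(164.2) = 6.84
  O₂: 1437 − 6.5(164.2) = 370.1
  N₂: 5406 (inert)
  CO₂: 0 + 4(164.2) = 656.6
  H₂O: 0 + 5(164.2) = 820.8
Dry total = 6440 mol/min; y_CO₂ (dry) = 656.6 / 6440 = 0.102.

0.102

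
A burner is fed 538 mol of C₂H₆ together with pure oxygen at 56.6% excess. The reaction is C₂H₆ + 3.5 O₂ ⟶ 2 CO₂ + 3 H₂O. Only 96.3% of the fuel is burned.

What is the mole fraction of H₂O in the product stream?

Stoichiometric O₂ = 3.5 × 538 = 1883 mol; O₂ fed = 1883 × 1.566 = 2949 mol.
Fuel reacted = 0.963 × 538 → ξ = 518.1 mol.
Outlet (n = n₀ + ν ξ):
  C₂H₆: 538 − 1(518.1) = 19.91
  O₂: 2949 − 3.5(518.1) = 1135
  CO₂: 0 + 2(518.1) = 1036
  H₂O: 0 + 3(518.1) = 1554
Total out = 3746 mol; y_H₂O = 1554 / 3746 = 0.4149.

0.415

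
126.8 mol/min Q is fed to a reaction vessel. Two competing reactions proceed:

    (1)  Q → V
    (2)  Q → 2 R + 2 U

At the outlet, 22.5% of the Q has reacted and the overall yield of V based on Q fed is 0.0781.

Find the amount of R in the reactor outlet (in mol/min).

37.3 mol/min

Yield of V: 1ξ₁ / 126.8 = 0.0781 → ξ₁ = 9.903 mol/min.
Conversion of Q: 1ξ₁ + 1ξ₂ = 0.225 × 126.8 = 28.53 → ξ₂ = 18.63 mol/min.
Outlet amounts (n = n₀ + Σ ν·ξ):
  Q: 126.8 − 1(9.903) − 1(18.63) = 98.27
  V: 0 + 1(9.903) = 9.903
  R: 0 + 2(18.63) = 37.25
  U: 0 + 2(18.63) = 37.25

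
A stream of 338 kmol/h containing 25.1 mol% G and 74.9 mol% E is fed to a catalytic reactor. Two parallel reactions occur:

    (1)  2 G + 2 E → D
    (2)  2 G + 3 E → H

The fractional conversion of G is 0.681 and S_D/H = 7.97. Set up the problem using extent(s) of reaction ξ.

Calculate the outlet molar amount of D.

Conversion of G: G consumed = 0.681 × 84.84 = 57.77 kmol/h = 2ξ₁ + 2ξ₂.
Selectivity: 1ξ₁ / (1ξ₂) = 7.97 → ξ₁ = 7.97 ξ₂.
Substitute: (2·7.97 + 2) ξ₂ = 57.77 → ξ₂ = 3.22 kmol/h, ξ₁ = 25.67 kmol/h.
Outlet amounts (n = n₀ + Σ ν·ξ):
  G: 84.84 − 2(25.67) − 2(3.22) = 27.06
  E: 253.2 − 2(25.67) − 3(3.22) = 192.2
  D: 0 + 1(25.67) = 25.67
  H: 0 + 1(3.22) = 3.22

25.7 kmol/h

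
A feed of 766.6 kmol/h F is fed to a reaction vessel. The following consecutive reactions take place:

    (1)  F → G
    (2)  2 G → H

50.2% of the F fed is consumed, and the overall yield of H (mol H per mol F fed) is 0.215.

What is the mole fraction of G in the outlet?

Conversion of F: F consumed = 1ξ₁ = 0.502 × 766.6 → ξ₁ = 384.8 kmol/h.
Yield of H: 1ξ₂ / 766.6 = 0.215 → ξ₂ = 164.8 kmol/h.
Outlet amounts (n = n₀ + Σ ν·ξ):
  F: 766.6 − 1(384.8) = 381.8
  G: 0 + 1(384.8) − 2(164.8) = 55.2
  H: 0 + 1(164.8) = 164.8
Total out = 601.8 kmol/h; y_G = 55.2 / 601.8 = 0.09172.

0.0917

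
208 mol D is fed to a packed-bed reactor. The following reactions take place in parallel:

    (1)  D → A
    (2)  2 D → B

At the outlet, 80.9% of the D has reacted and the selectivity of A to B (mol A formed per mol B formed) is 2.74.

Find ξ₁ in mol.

ξ₁ = 97.3 mol

Conversion of D: D consumed = 0.809 × 208 = 168.3 mol = 1ξ₁ + 2ξ₂.
Selectivity: 1ξ₁ / (1ξ₂) = 2.74 → ξ₁ = 2.74 ξ₂.
Substitute: (1·2.74 + 2) ξ₂ = 168.3 → ξ₂ = 35.5 mol, ξ₁ = 97.27 mol.
Outlet amounts (n = n₀ + Σ ν·ξ):
  D: 208 − 1(97.27) − 2(35.5) = 39.73
  A: 0 + 1(97.27) = 97.27
  B: 0 + 1(35.5) = 35.5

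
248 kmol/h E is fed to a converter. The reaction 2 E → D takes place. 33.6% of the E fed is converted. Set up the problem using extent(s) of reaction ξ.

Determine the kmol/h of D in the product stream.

E reacted = 0.336 × 248 = 83.33 kmol/h; ν_E = −2, so ξ = 83.33/2 = 41.66 kmol/h.
Outlet amounts (n = n₀ + ν ξ):
  E: 248 − 2(41.66) = 164.7
  D: 0 + 1(41.66) = 41.66

41.7 kmol/h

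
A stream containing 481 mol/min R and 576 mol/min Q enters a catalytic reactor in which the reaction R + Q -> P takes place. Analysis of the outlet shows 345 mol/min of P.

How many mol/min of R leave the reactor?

For P: n = n₀ + 1ξ → 345 = 0 + 1ξ, giving ξ = 345 mol/min.
Outlet amounts (n = n₀ + ν ξ):
  R: 481 − 1(345) = 136
  Q: 576 − 1(345) = 231
  P: 0 + 1(345) = 345

136 mol/min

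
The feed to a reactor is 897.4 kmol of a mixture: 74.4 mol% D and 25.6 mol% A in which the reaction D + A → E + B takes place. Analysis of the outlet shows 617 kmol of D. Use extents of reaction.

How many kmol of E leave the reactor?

For D: n = n₀ − 1ξ → 617 = 667.7 − 1ξ, giving ξ = 50.67 kmol.
Outlet amounts (n = n₀ + ν ξ):
  D: 667.7 − 1(50.67) = 617
  A: 229.7 − 1(50.67) = 179.1
  E: 0 + 1(50.67) = 50.67
  B: 0 + 1(50.67) = 50.67

50.7 kmol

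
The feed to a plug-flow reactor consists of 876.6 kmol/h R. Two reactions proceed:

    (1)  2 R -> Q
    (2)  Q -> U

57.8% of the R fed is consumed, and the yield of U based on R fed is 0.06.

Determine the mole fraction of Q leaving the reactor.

Conversion of R: R consumed = 2ξ₁ = 0.578 × 876.6 → ξ₁ = 253.3 kmol/h.
Yield of U: 1ξ₂ / 876.6 = 0.06 → ξ₂ = 52.6 kmol/h.
Outlet amounts (n = n₀ + Σ ν·ξ):
  R: 876.6 − 2(253.3) = 369.9
  Q: 0 + 1(253.3) − 1(52.6) = 200.7
  U: 0 + 1(52.6) = 52.6
Total out = 623.3 kmol/h; y_Q = 200.7 / 623.3 = 0.3221.

0.322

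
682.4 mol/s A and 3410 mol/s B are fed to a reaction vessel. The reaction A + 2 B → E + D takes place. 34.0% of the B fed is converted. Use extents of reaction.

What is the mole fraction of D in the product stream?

B reacted = 0.34 × 3410 = 1159 mol/s; ν_B = −2, so ξ = 1159/2 = 579.7 mol/s.
Outlet amounts (n = n₀ + ν ξ):
  A: 682.4 − 1(579.7) = 102.7
  B: 3410 − 2(579.7) = 2251
  E: 0 + 1(579.7) = 579.7
  D: 0 + 1(579.7) = 579.7
Total out = 3513 mol/s; y_D = 579.7 / 3513 = 0.165.

0.165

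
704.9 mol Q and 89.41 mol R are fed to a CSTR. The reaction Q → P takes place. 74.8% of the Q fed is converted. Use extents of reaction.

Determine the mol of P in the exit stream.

527 mol

Q reacted = 0.748 × 704.9 = 527.3 mol; ν_Q = −1, so ξ = 527.3/1 = 527.3 mol.
Outlet amounts (n = n₀ + ν ξ):
  Q: 704.9 − 1(527.3) = 177.6
  P: 0 + 1(527.3) = 527.3
  R: 89.41 (inert)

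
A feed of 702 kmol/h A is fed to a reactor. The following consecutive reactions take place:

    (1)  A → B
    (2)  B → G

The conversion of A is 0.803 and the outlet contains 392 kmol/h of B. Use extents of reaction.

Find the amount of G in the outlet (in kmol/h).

Conversion of A: A consumed = 1ξ₁ = 0.803 × 702 → ξ₁ = 563.7 kmol/h.
B balance: n_B = 0 + 1ξ₁ − 1ξ₂ = 392 → ξ₂ = (1·563.7 − 392)/1 = 171.7 kmol/h.
Outlet amounts (n = n₀ + Σ ν·ξ):
  A: 702 − 1(563.7) = 138.3
  B: 0 + 1(563.7) − 1(171.7) = 392
  G: 0 + 1(171.7) = 171.7

172 kmol/h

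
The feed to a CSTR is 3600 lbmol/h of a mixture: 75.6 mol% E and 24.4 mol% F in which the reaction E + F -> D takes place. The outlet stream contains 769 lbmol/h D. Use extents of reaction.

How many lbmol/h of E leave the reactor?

1950 lbmol/h

For D: n = n₀ + 1ξ → 769 = 0 + 1ξ, giving ξ = 769 lbmol/h.
Outlet amounts (n = n₀ + ν ξ):
  E: 2722 − 1(769) = 1953
  F: 878.4 − 1(769) = 109.4
  D: 0 + 1(769) = 769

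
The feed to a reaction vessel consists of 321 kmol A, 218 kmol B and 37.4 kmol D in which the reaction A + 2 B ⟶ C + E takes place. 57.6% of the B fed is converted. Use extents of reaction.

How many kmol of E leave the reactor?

62.8 kmol

B reacted = 0.576 × 218 = 125.6 kmol; ν_B = −2, so ξ = 125.6/2 = 62.78 kmol.
Outlet amounts (n = n₀ + ν ξ):
  A: 321 − 1(62.78) = 258.2
  B: 218 − 2(62.78) = 92.43
  C: 0 + 1(62.78) = 62.78
  E: 0 + 1(62.78) = 62.78
  D: 37.4 (inert)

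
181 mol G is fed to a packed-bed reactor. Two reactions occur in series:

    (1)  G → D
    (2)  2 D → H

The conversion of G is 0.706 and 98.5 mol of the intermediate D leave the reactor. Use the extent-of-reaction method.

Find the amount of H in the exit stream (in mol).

14.6 mol

Conversion of G: G consumed = 1ξ₁ = 0.706 × 181 → ξ₁ = 127.8 mol.
D balance: n_D = 0 + 1ξ₁ − 2ξ₂ = 98.5 → ξ₂ = (1·127.8 − 98.5)/2 = 14.64 mol.
Outlet amounts (n = n₀ + Σ ν·ξ):
  G: 181 − 1(127.8) = 53.21
  D: 0 + 1(127.8) − 2(14.64) = 98.5
  H: 0 + 1(14.64) = 14.64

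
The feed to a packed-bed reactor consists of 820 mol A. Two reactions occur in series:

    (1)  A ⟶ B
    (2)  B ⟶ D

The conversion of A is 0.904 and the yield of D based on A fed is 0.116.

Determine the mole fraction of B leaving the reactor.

0.788

Conversion of A: A consumed = 1ξ₁ = 0.904 × 820 → ξ₁ = 741.3 mol.
Yield of D: 1ξ₂ / 820 = 0.116 → ξ₂ = 95.12 mol.
Outlet amounts (n = n₀ + Σ ν·ξ):
  A: 820 − 1(741.3) = 78.72
  B: 0 + 1(741.3) − 1(95.12) = 646.2
  D: 0 + 1(95.12) = 95.12
Total out = 820 mol; y_B = 646.2 / 820 = 0.788.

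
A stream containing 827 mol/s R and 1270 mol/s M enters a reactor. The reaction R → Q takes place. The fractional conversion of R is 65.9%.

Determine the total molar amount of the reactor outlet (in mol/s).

R reacted = 0.659 × 827 = 545 mol/s; ν_R = −1, so ξ = 545/1 = 545 mol/s.
Outlet amounts (n = n₀ + ν ξ):
  R: 827 − 1(545) = 282
  Q: 0 + 1(545) = 545
  M: 1270 (inert)
Total out = 282 + 545 + 1270 = 2097 mol/s.

2100 mol/s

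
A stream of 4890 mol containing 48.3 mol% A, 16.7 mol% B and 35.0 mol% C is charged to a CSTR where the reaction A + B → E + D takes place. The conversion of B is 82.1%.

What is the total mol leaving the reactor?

4890 mol

B reacted = 0.821 × 816.6 = 670.5 mol; ν_B = −1, so ξ = 670.5/1 = 670.5 mol.
Outlet amounts (n = n₀ + ν ξ):
  A: 2362 − 1(670.5) = 1691
  B: 816.6 − 1(670.5) = 146.2
  E: 0 + 1(670.5) = 670.5
  D: 0 + 1(670.5) = 670.5
  C: 1712 (inert)
Total out = 1691 + 146.2 + 670.5 + 670.5 + 1712 = 4890 mol.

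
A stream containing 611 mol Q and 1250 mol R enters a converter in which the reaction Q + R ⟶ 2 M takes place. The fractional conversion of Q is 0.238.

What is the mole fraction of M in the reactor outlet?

0.156

Q reacted = 0.238 × 611 = 145.4 mol; ν_Q = −1, so ξ = 145.4/1 = 145.4 mol.
Outlet amounts (n = n₀ + ν ξ):
  Q: 611 − 1(145.4) = 465.6
  R: 1250 − 1(145.4) = 1105
  M: 0 + 2(145.4) = 290.8
Total out = 1861 mol; y_M = 290.8 / 1861 = 0.1563.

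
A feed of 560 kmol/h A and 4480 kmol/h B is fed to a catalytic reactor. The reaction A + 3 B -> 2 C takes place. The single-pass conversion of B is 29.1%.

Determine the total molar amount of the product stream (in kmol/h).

4170 kmol/h

B reacted = 0.291 × 4480 = 1304 kmol/h; ν_B = −3, so ξ = 1304/3 = 434.6 kmol/h.
Outlet amounts (n = n₀ + ν ξ):
  A: 560 − 1(434.6) = 125.4
  B: 4480 − 3(434.6) = 3176
  C: 0 + 2(434.6) = 869.1
Total out = 125.4 + 3176 + 869.1 = 4171 kmol/h.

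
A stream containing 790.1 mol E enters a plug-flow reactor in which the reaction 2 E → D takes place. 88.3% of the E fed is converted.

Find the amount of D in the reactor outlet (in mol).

349 mol

E reacted = 0.883 × 790.1 = 697.7 mol; ν_E = −2, so ξ = 697.7/2 = 348.8 mol.
Outlet amounts (n = n₀ + ν ξ):
  E: 790.1 − 2(348.8) = 92.44
  D: 0 + 1(348.8) = 348.8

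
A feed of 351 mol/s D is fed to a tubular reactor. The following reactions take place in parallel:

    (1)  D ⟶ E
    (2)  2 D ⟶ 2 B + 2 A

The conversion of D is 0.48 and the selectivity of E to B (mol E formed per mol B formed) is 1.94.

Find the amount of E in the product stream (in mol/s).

Conversion of D: D consumed = 0.48 × 351 = 168.5 mol/s = 1ξ₁ + 2ξ₂.
Selectivity: 1ξ₁ / (2ξ₂) = 1.94 → ξ₁ = 3.88 ξ₂.
Substitute: (1·3.88 + 2) ξ₂ = 168.5 → ξ₂ = 28.65 mol/s, ξ₁ = 111.2 mol/s.
Outlet amounts (n = n₀ + Σ ν·ξ):
  D: 351 − 1(111.2) − 2(28.65) = 182.5
  E: 0 + 1(111.2) = 111.2
  B: 0 + 2(28.65) = 57.31
  A: 0 + 2(28.65) = 57.31

111 mol/s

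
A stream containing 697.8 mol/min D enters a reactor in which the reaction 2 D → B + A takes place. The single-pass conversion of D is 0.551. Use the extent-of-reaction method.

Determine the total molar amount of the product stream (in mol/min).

698 mol/min

D reacted = 0.551 × 697.8 = 384.5 mol/min; ν_D = −2, so ξ = 384.5/2 = 192.2 mol/min.
Outlet amounts (n = n₀ + ν ξ):
  D: 697.8 − 2(192.2) = 313.3
  B: 0 + 1(192.2) = 192.2
  A: 0 + 1(192.2) = 192.2
Total out = 313.3 + 192.2 + 192.2 = 697.8 mol/min.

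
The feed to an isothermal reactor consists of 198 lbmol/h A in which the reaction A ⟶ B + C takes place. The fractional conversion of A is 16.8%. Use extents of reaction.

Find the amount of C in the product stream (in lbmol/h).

33.3 lbmol/h

A reacted = 0.168 × 198 = 33.26 lbmol/h; ν_A = −1, so ξ = 33.26/1 = 33.26 lbmol/h.
Outlet amounts (n = n₀ + ν ξ):
  A: 198 − 1(33.26) = 164.7
  B: 0 + 1(33.26) = 33.26
  C: 0 + 1(33.26) = 33.26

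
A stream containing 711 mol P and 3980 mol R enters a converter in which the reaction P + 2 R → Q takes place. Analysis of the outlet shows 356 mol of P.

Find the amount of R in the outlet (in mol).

For P: n = n₀ − 1ξ → 356 = 711 − 1ξ, giving ξ = 355 mol.
Outlet amounts (n = n₀ + ν ξ):
  P: 711 − 1(355) = 356
  R: 3980 − 2(355) = 3270
  Q: 0 + 1(355) = 355

3270 mol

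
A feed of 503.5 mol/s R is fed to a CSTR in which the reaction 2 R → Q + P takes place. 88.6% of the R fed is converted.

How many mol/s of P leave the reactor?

223 mol/s

R reacted = 0.886 × 503.5 = 446.1 mol/s; ν_R = −2, so ξ = 446.1/2 = 223.1 mol/s.
Outlet amounts (n = n₀ + ν ξ):
  R: 503.5 − 2(223.1) = 57.4
  Q: 0 + 1(223.1) = 223.1
  P: 0 + 1(223.1) = 223.1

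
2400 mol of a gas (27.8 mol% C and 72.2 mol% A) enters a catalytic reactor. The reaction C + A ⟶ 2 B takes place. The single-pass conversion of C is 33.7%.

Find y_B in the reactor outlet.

0.187

C reacted = 0.337 × 667.2 = 224.8 mol; ν_C = −1, so ξ = 224.8/1 = 224.8 mol.
Outlet amounts (n = n₀ + ν ξ):
  C: 667.2 − 1(224.8) = 442.4
  A: 1733 − 1(224.8) = 1508
  B: 0 + 2(224.8) = 449.7
Total out = 2400 mol; y_B = 449.7 / 2400 = 0.1874.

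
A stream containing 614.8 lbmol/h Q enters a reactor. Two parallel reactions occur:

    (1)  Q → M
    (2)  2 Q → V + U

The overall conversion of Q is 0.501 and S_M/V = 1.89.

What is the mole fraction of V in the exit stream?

Conversion of Q: Q consumed = 0.501 × 614.8 = 308 lbmol/h = 1ξ₁ + 2ξ₂.
Selectivity: 1ξ₁ / (1ξ₂) = 1.89 → ξ₁ = 1.89 ξ₂.
Substitute: (1·1.89 + 2) ξ₂ = 308 → ξ₂ = 79.18 lbmol/h, ξ₁ = 149.7 lbmol/h.
Outlet amounts (n = n₀ + Σ ν·ξ):
  Q: 614.8 − 1(149.7) − 2(79.18) = 306.8
  M: 0 + 1(149.7) = 149.7
  V: 0 + 1(79.18) = 79.18
  U: 0 + 1(79.18) = 79.18
Total out = 614.8 lbmol/h; y_V = 79.18 / 614.8 = 0.1288.

0.129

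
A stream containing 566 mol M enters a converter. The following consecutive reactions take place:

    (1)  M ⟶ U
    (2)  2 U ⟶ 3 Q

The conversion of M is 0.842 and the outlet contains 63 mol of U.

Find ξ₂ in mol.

ξ₂ = 207 mol

Conversion of M: M consumed = 1ξ₁ = 0.842 × 566 → ξ₁ = 476.6 mol.
U balance: n_U = 0 + 1ξ₁ − 2ξ₂ = 63 → ξ₂ = (1·476.6 − 63)/2 = 206.8 mol.
Outlet amounts (n = n₀ + Σ ν·ξ):
  M: 566 − 1(476.6) = 89.43
  U: 0 + 1(476.6) − 2(206.8) = 63
  Q: 0 + 3(206.8) = 620.4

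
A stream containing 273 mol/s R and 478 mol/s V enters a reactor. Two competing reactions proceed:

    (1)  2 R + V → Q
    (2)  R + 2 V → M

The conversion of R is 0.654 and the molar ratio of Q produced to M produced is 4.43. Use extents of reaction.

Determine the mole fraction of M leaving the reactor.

Conversion of R: R consumed = 0.654 × 273 = 178.5 mol/s = 2ξ₁ + 1ξ₂.
Selectivity: 1ξ₁ / (1ξ₂) = 4.43 → ξ₁ = 4.43 ξ₂.
Substitute: (2·4.43 + 1) ξ₂ = 178.5 → ξ₂ = 18.11 mol/s, ξ₁ = 80.22 mol/s.
Outlet amounts (n = n₀ + Σ ν·ξ):
  R: 273 − 2(80.22) − 1(18.11) = 94.46
  V: 478 − 1(80.22) − 2(18.11) = 361.6
  Q: 0 + 1(80.22) = 80.22
  M: 0 + 1(18.11) = 18.11
Total out = 554.4 mol/s; y_M = 18.11 / 554.4 = 0.03266.

0.0327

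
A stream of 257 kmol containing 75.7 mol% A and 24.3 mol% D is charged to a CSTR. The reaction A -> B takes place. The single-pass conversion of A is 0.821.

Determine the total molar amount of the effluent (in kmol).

257 kmol

A reacted = 0.821 × 194.5 = 159.7 kmol; ν_A = −1, so ξ = 159.7/1 = 159.7 kmol.
Outlet amounts (n = n₀ + ν ξ):
  A: 194.5 − 1(159.7) = 34.82
  B: 0 + 1(159.7) = 159.7
  D: 62.45 (inert)
Total out = 34.82 + 159.7 + 62.45 = 257 kmol.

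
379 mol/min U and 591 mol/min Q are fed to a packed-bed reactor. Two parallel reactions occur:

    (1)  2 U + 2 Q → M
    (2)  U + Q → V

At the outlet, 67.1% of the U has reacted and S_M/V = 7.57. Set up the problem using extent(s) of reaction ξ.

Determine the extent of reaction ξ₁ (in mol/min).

ξ₁ = 119 mol/min

Conversion of U: U consumed = 0.671 × 379 = 254.3 mol/min = 2ξ₁ + 1ξ₂.
Selectivity: 1ξ₁ / (1ξ₂) = 7.57 → ξ₁ = 7.57 ξ₂.
Substitute: (2·7.57 + 1) ξ₂ = 254.3 → ξ₂ = 15.76 mol/min, ξ₁ = 119.3 mol/min.
Outlet amounts (n = n₀ + Σ ν·ξ):
  U: 379 − 2(119.3) − 1(15.76) = 124.7
  Q: 591 − 2(119.3) − 1(15.76) = 336.7
  M: 0 + 1(119.3) = 119.3
  V: 0 + 1(15.76) = 15.76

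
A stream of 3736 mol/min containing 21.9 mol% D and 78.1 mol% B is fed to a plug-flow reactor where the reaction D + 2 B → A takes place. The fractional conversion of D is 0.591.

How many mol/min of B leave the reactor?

1950 mol/min

D reacted = 0.591 × 818.2 = 483.5 mol/min; ν_D = −1, so ξ = 483.5/1 = 483.5 mol/min.
Outlet amounts (n = n₀ + ν ξ):
  D: 818.2 − 1(483.5) = 334.6
  B: 2918 − 2(483.5) = 1951
  A: 0 + 1(483.5) = 483.5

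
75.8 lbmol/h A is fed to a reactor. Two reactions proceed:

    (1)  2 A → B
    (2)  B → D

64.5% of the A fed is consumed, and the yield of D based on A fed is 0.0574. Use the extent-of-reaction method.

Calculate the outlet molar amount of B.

20.1 lbmol/h

Conversion of A: A consumed = 2ξ₁ = 0.645 × 75.8 → ξ₁ = 24.45 lbmol/h.
Yield of D: 1ξ₂ / 75.8 = 0.0574 → ξ₂ = 4.351 lbmol/h.
Outlet amounts (n = n₀ + Σ ν·ξ):
  A: 75.8 − 2(24.45) = 26.91
  B: 0 + 1(24.45) − 1(4.351) = 20.09
  D: 0 + 1(4.351) = 4.351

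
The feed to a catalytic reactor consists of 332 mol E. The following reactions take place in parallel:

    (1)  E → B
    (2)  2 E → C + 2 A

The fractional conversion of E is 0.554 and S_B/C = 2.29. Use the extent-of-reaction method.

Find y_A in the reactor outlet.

Conversion of E: E consumed = 0.554 × 332 = 183.9 mol = 1ξ₁ + 2ξ₂.
Selectivity: 1ξ₁ / (1ξ₂) = 2.29 → ξ₁ = 2.29 ξ₂.
Substitute: (1·2.29 + 2) ξ₂ = 183.9 → ξ₂ = 42.87 mol, ξ₁ = 98.18 mol.
Outlet amounts (n = n₀ + Σ ν·ξ):
  E: 332 − 1(98.18) − 2(42.87) = 148.1
  B: 0 + 1(98.18) = 98.18
  C: 0 + 1(42.87) = 42.87
  A: 0 + 2(42.87) = 85.75
Total out = 374.9 mol; y_A = 85.75 / 374.9 = 0.2287.

0.229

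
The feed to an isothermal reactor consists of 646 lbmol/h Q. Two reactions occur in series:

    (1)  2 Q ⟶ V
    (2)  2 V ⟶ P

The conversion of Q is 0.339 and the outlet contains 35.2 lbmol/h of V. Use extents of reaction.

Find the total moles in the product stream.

Conversion of Q: Q consumed = 2ξ₁ = 0.339 × 646 → ξ₁ = 109.5 lbmol/h.
V balance: n_V = 0 + 1ξ₁ − 2ξ₂ = 35.2 → ξ₂ = (1·109.5 − 35.2)/2 = 37.15 lbmol/h.
Outlet amounts (n = n₀ + Σ ν·ξ):
  Q: 646 − 2(109.5) = 427
  V: 0 + 1(109.5) − 2(37.15) = 35.2
  P: 0 + 1(37.15) = 37.15
Total out = 427 + 35.2 + 37.15 = 499.4 lbmol/h.

499 lbmol/h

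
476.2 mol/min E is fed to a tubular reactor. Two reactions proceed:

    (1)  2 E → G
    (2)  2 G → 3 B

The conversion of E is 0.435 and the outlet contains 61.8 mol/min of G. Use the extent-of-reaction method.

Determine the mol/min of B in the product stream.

62.7 mol/min

Conversion of E: E consumed = 2ξ₁ = 0.435 × 476.2 → ξ₁ = 103.6 mol/min.
G balance: n_G = 0 + 1ξ₁ − 2ξ₂ = 61.8 → ξ₂ = (1·103.6 − 61.8)/2 = 20.89 mol/min.
Outlet amounts (n = n₀ + Σ ν·ξ):
  E: 476.2 − 2(103.6) = 269.1
  G: 0 + 1(103.6) − 2(20.89) = 61.8
  B: 0 + 3(20.89) = 62.66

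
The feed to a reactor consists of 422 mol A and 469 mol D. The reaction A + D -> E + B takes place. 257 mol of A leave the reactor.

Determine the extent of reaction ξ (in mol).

ξ = 165 mol

For A: n = n₀ − 1ξ → 257 = 422 − 1ξ, giving ξ = 165 mol.
Outlet amounts (n = n₀ + ν ξ):
  A: 422 − 1(165) = 257
  D: 469 − 1(165) = 304
  E: 0 + 1(165) = 165
  B: 0 + 1(165) = 165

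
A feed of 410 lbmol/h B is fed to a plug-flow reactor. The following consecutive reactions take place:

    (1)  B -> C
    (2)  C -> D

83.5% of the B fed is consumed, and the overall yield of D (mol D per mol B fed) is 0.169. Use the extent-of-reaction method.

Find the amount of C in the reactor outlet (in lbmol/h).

273 lbmol/h

Conversion of B: B consumed = 1ξ₁ = 0.835 × 410 → ξ₁ = 342.3 lbmol/h.
Yield of D: 1ξ₂ / 410 = 0.169 → ξ₂ = 69.29 lbmol/h.
Outlet amounts (n = n₀ + Σ ν·ξ):
  B: 410 − 1(342.3) = 67.65
  C: 0 + 1(342.3) − 1(69.29) = 273.1
  D: 0 + 1(69.29) = 69.29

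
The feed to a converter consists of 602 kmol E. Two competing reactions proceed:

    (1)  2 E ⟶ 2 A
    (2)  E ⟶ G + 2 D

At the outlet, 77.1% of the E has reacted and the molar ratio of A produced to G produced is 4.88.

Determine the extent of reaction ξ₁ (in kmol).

Conversion of E: E consumed = 0.771 × 602 = 464.1 kmol = 2ξ₁ + 1ξ₂.
Selectivity: 2ξ₁ / (1ξ₂) = 4.88 → ξ₁ = 2.44 ξ₂.
Substitute: (2·2.44 + 1) ξ₂ = 464.1 → ξ₂ = 78.94 kmol, ξ₁ = 192.6 kmol.
Outlet amounts (n = n₀ + Σ ν·ξ):
  E: 602 − 2(192.6) − 1(78.94) = 137.9
  A: 0 + 2(192.6) = 385.2
  G: 0 + 1(78.94) = 78.94
  D: 0 + 2(78.94) = 157.9

ξ₁ = 193 kmol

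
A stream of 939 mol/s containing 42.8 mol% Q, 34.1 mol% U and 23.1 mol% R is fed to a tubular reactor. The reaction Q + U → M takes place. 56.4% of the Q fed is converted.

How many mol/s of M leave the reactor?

Q reacted = 0.564 × 401.9 = 226.7 mol/s; ν_Q = −1, so ξ = 226.7/1 = 226.7 mol/s.
Outlet amounts (n = n₀ + ν ξ):
  Q: 401.9 − 1(226.7) = 175.2
  U: 320.2 − 1(226.7) = 93.53
  M: 0 + 1(226.7) = 226.7
  R: 216.9 (inert)

227 mol/s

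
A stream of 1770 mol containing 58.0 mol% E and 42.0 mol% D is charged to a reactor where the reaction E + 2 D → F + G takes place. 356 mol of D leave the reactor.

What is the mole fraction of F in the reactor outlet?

0.123

For D: n = n₀ − 2ξ → 356 = 743.4 − 2ξ, giving ξ = 193.7 mol.
Outlet amounts (n = n₀ + ν ξ):
  E: 1027 − 1(193.7) = 832.9
  D: 743.4 − 2(193.7) = 356
  F: 0 + 1(193.7) = 193.7
  G: 0 + 1(193.7) = 193.7
Total out = 1576 mol; y_F = 193.7 / 1576 = 0.1229.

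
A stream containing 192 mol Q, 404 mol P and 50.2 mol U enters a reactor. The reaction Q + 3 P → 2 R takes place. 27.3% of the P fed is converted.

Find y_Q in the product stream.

P reacted = 0.273 × 404 = 110.3 mol; ν_P = −3, so ξ = 110.3/3 = 36.76 mol.
Outlet amounts (n = n₀ + ν ξ):
  Q: 192 − 1(36.76) = 155.2
  P: 404 − 3(36.76) = 293.7
  R: 0 + 2(36.76) = 73.53
  U: 50.2 (inert)
Total out = 572.7 mol; y_Q = 155.2 / 572.7 = 0.2711.

0.271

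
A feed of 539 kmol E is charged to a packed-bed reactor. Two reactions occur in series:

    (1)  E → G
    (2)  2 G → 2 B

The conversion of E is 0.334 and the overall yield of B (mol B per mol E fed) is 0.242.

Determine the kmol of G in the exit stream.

49.6 kmol

Conversion of E: E consumed = 1ξ₁ = 0.334 × 539 → ξ₁ = 180 kmol.
Yield of B: 2ξ₂ / 539 = 0.242 → ξ₂ = 65.22 kmol.
Outlet amounts (n = n₀ + Σ ν·ξ):
  E: 539 − 1(180) = 359
  G: 0 + 1(180) − 2(65.22) = 49.59
  B: 0 + 2(65.22) = 130.4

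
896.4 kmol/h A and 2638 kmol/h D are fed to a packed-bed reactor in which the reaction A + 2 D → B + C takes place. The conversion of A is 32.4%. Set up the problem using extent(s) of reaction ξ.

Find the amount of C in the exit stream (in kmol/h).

A reacted = 0.324 × 896.4 = 290.4 kmol/h; ν_A = −1, so ξ = 290.4/1 = 290.4 kmol/h.
Outlet amounts (n = n₀ + ν ξ):
  A: 896.4 − 1(290.4) = 606
  D: 2638 − 2(290.4) = 2057
  B: 0 + 1(290.4) = 290.4
  C: 0 + 1(290.4) = 290.4

290 kmol/h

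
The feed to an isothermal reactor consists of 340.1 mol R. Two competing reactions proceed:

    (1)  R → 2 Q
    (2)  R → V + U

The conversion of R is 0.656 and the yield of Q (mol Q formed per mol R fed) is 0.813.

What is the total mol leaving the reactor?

563 mol

Yield of Q: 2ξ₁ / 340.1 = 0.813 → ξ₁ = 138.3 mol.
Conversion of R: 1ξ₁ + 1ξ₂ = 0.656 × 340.1 = 223.1 → ξ₂ = 84.85 mol.
Outlet amounts (n = n₀ + Σ ν·ξ):
  R: 340.1 − 1(138.3) − 1(84.85) = 117
  Q: 0 + 2(138.3) = 276.5
  V: 0 + 1(84.85) = 84.85
  U: 0 + 1(84.85) = 84.85
Total out = 117 + 276.5 + 84.85 + 84.85 = 563.2 mol.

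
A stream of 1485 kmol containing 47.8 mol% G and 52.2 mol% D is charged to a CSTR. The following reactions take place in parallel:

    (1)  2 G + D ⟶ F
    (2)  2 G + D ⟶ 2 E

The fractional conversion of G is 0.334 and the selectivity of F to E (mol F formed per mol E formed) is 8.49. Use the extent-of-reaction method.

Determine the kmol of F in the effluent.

Conversion of G: G consumed = 0.334 × 709.8 = 237.1 kmol = 2ξ₁ + 2ξ₂.
Selectivity: 1ξ₁ / (2ξ₂) = 8.49 → ξ₁ = 16.98 ξ₂.
Substitute: (2·16.98 + 2) ξ₂ = 237.1 → ξ₂ = 6.593 kmol, ξ₁ = 111.9 kmol.
Outlet amounts (n = n₀ + Σ ν·ξ):
  G: 709.8 − 2(111.9) − 2(6.593) = 472.7
  D: 775.2 − 1(111.9) − 1(6.593) = 656.6
  F: 0 + 1(111.9) = 111.9
  E: 0 + 2(6.593) = 13.19

112 kmol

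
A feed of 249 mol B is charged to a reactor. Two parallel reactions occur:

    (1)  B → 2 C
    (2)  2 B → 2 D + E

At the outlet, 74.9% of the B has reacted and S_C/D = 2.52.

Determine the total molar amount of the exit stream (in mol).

394 mol

Conversion of B: B consumed = 0.749 × 249 = 186.5 mol = 1ξ₁ + 2ξ₂.
Selectivity: 2ξ₁ / (2ξ₂) = 2.52 → ξ₁ = 2.52 ξ₂.
Substitute: (1·2.52 + 2) ξ₂ = 186.5 → ξ₂ = 41.26 mol, ξ₁ = 104 mol.
Outlet amounts (n = n₀ + Σ ν·ξ):
  B: 249 − 1(104) − 2(41.26) = 62.5
  C: 0 + 2(104) = 208
  D: 0 + 2(41.26) = 82.52
  E: 0 + 1(41.26) = 41.26
Total out = 62.5 + 208 + 82.52 + 41.26 = 394.2 mol.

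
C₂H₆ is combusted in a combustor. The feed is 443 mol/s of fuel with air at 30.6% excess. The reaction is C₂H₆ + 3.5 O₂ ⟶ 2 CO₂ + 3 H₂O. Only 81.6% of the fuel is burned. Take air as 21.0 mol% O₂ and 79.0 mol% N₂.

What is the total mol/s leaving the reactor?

Stoichiometric O₂ = 3.5 × 443 = 1550 mol/s; O₂ fed = 1550 × 1.306 = 2025 mol/s.
N₂ fed = 2025 × 79/21 = 7618 mol/s.
Fuel reacted = 0.816 × 443 → ξ = 361.5 mol/s.
Outlet (n = n₀ + ν ξ):
  C₂H₆: 443 − 1(361.5) = 81.51
  O₂: 2025 − 3.5(361.5) = 759.7
  N₂: 7618 (inert)
  CO₂: 0 + 2(361.5) = 723
  H₂O: 0 + 3(361.5) = 1084
Total out = 81.51 + 759.7 + 7618 + 723 + 1084 = 10270 mol/s.

10300 mol/s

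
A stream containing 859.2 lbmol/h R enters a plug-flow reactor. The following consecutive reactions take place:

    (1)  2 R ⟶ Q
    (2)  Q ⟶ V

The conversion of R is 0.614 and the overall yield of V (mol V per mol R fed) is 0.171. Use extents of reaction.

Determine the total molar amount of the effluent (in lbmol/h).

595 lbmol/h

Conversion of R: R consumed = 2ξ₁ = 0.614 × 859.2 → ξ₁ = 263.8 lbmol/h.
Yield of V: 1ξ₂ / 859.2 = 0.171 → ξ₂ = 146.9 lbmol/h.
Outlet amounts (n = n₀ + Σ ν·ξ):
  R: 859.2 − 2(263.8) = 331.7
  Q: 0 + 1(263.8) − 1(146.9) = 116.9
  V: 0 + 1(146.9) = 146.9
Total out = 331.7 + 116.9 + 146.9 = 595.4 lbmol/h.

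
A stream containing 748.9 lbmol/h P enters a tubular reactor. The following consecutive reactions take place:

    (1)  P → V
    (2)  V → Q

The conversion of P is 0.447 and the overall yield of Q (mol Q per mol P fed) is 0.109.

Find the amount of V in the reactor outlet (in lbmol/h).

Conversion of P: P consumed = 1ξ₁ = 0.447 × 748.9 → ξ₁ = 334.8 lbmol/h.
Yield of Q: 1ξ₂ / 748.9 = 0.109 → ξ₂ = 81.63 lbmol/h.
Outlet amounts (n = n₀ + Σ ν·ξ):
  P: 748.9 − 1(334.8) = 414.1
  V: 0 + 1(334.8) − 1(81.63) = 253.1
  Q: 0 + 1(81.63) = 81.63

253 lbmol/h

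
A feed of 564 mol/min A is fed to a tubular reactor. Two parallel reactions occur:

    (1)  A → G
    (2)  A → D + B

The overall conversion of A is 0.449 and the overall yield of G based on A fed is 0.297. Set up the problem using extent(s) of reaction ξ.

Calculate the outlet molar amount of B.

Yield of G: 1ξ₁ / 564 = 0.297 → ξ₁ = 167.5 mol/min.
Conversion of A: 1ξ₁ + 1ξ₂ = 0.449 × 564 = 253.2 → ξ₂ = 85.73 mol/min.
Outlet amounts (n = n₀ + Σ ν·ξ):
  A: 564 − 1(167.5) − 1(85.73) = 310.8
  G: 0 + 1(167.5) = 167.5
  D: 0 + 1(85.73) = 85.73
  B: 0 + 1(85.73) = 85.73

85.7 mol/min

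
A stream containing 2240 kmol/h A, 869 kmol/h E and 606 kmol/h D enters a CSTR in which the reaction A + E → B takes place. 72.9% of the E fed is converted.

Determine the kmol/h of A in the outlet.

E reacted = 0.729 × 869 = 633.5 kmol/h; ν_E = −1, so ξ = 633.5/1 = 633.5 kmol/h.
Outlet amounts (n = n₀ + ν ξ):
  A: 2240 − 1(633.5) = 1606
  E: 869 − 1(633.5) = 235.5
  B: 0 + 1(633.5) = 633.5
  D: 606 (inert)

1610 kmol/h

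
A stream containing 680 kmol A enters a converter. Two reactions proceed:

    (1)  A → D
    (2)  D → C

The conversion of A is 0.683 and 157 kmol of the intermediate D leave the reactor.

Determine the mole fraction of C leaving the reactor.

Conversion of A: A consumed = 1ξ₁ = 0.683 × 680 → ξ₁ = 464.4 kmol.
D balance: n_D = 0 + 1ξ₁ − 1ξ₂ = 157 → ξ₂ = (1·464.4 − 157)/1 = 307.4 kmol.
Outlet amounts (n = n₀ + Σ ν·ξ):
  A: 680 − 1(464.4) = 215.6
  D: 0 + 1(464.4) − 1(307.4) = 157
  C: 0 + 1(307.4) = 307.4
Total out = 680 kmol; y_C = 307.4 / 680 = 0.4521.

0.452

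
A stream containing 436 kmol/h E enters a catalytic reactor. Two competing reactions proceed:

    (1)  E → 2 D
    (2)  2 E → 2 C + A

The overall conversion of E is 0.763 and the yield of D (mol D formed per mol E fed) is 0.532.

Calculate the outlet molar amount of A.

108 kmol/h

Yield of D: 2ξ₁ / 436 = 0.532 → ξ₁ = 116 kmol/h.
Conversion of E: 1ξ₁ + 2ξ₂ = 0.763 × 436 = 332.7 → ξ₂ = 108.3 kmol/h.
Outlet amounts (n = n₀ + Σ ν·ξ):
  E: 436 − 1(116) − 2(108.3) = 103.3
  D: 0 + 2(116) = 232
  C: 0 + 2(108.3) = 216.7
  A: 0 + 1(108.3) = 108.3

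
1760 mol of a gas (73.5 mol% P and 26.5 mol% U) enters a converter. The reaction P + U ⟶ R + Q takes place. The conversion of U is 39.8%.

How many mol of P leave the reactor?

U reacted = 0.398 × 466.4 = 185.6 mol; ν_U = −1, so ξ = 185.6/1 = 185.6 mol.
Outlet amounts (n = n₀ + ν ξ):
  P: 1294 − 1(185.6) = 1108
  U: 466.4 − 1(185.6) = 280.8
  R: 0 + 1(185.6) = 185.6
  Q: 0 + 1(185.6) = 185.6

1110 mol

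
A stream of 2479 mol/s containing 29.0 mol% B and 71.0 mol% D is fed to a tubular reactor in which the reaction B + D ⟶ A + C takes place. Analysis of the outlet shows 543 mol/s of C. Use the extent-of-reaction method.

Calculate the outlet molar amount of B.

For C: n = n₀ + 1ξ → 543 = 0 + 1ξ, giving ξ = 543 mol/s.
Outlet amounts (n = n₀ + ν ξ):
  B: 718.9 − 1(543) = 175.9
  D: 1760 − 1(543) = 1217
  A: 0 + 1(543) = 543
  C: 0 + 1(543) = 543

176 mol/s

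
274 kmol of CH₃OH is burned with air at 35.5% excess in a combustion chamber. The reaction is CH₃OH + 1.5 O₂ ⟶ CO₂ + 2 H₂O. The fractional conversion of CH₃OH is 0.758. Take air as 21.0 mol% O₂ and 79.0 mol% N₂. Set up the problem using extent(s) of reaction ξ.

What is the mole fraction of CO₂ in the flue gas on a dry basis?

Stoichiometric O₂ = 1.5 × 274 = 411 kmol; O₂ fed = 411 × 1.355 = 556.9 kmol.
N₂ fed = 556.9 × 79/21 = 2095 kmol.
Fuel reacted = 0.758 × 274 → ξ = 207.7 kmol.
Outlet (n = n₀ + ν ξ):
  CH₃OH: 274 − 1(207.7) = 66.31
  O₂: 556.9 − 1.5(207.7) = 245.4
  N₂: 2095 (inert)
  CO₂: 0 + 1(207.7) = 207.7
  H₂O: 0 + 2(207.7) = 415.4
Dry total = 2614 kmol; y_CO₂ (dry) = 207.7 / 2614 = 0.07944.

0.0794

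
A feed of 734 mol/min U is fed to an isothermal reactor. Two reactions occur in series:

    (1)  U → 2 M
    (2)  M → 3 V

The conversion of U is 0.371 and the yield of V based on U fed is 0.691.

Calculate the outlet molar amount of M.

376 mol/min

Conversion of U: U consumed = 1ξ₁ = 0.371 × 734 → ξ₁ = 272.3 mol/min.
Yield of V: 3ξ₂ / 734 = 0.691 → ξ₂ = 169.1 mol/min.
Outlet amounts (n = n₀ + Σ ν·ξ):
  U: 734 − 1(272.3) = 461.7
  M: 0 + 2(272.3) − 1(169.1) = 375.6
  V: 0 + 3(169.1) = 507.2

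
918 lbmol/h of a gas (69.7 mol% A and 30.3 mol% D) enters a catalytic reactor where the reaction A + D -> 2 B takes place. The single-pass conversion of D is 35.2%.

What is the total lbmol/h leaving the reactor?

D reacted = 0.352 × 278.2 = 97.91 lbmol/h; ν_D = −1, so ξ = 97.91/1 = 97.91 lbmol/h.
Outlet amounts (n = n₀ + ν ξ):
  A: 639.8 − 1(97.91) = 541.9
  D: 278.2 − 1(97.91) = 180.2
  B: 0 + 2(97.91) = 195.8
Total out = 541.9 + 180.2 + 195.8 = 918 lbmol/h.

918 lbmol/h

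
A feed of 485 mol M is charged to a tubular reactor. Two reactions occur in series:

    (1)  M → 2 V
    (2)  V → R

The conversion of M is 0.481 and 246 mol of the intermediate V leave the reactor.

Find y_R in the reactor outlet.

0.307

Conversion of M: M consumed = 1ξ₁ = 0.481 × 485 → ξ₁ = 233.3 mol.
V balance: n_V = 0 + 2ξ₁ − 1ξ₂ = 246 → ξ₂ = (2·233.3 − 246)/1 = 220.6 mol.
Outlet amounts (n = n₀ + Σ ν·ξ):
  M: 485 − 1(233.3) = 251.7
  V: 0 + 2(233.3) − 1(220.6) = 246
  R: 0 + 1(220.6) = 220.6
Total out = 718.3 mol; y_R = 220.6 / 718.3 = 0.3071.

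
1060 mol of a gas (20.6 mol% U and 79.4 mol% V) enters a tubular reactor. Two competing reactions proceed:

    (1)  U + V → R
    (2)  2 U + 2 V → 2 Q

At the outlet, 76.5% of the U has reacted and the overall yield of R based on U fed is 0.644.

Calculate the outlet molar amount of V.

Yield of R: 1ξ₁ / 218.4 = 0.644 → ξ₁ = 140.6 mol.
Conversion of U: 1ξ₁ + 2ξ₂ = 0.765 × 218.4 = 167 → ξ₂ = 13.21 mol.
Outlet amounts (n = n₀ + Σ ν·ξ):
  U: 218.4 − 1(140.6) − 2(13.21) = 51.31
  V: 841.6 − 1(140.6) − 2(13.21) = 674.6
  R: 0 + 1(140.6) = 140.6
  Q: 0 + 2(13.21) = 26.42

675 mol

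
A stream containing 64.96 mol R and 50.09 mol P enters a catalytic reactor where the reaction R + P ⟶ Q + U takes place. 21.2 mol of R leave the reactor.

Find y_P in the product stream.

For R: n = n₀ − 1ξ → 21.2 = 64.96 − 1ξ, giving ξ = 43.76 mol.
Outlet amounts (n = n₀ + ν ξ):
  R: 64.96 − 1(43.76) = 21.2
  P: 50.09 − 1(43.76) = 6.33
  Q: 0 + 1(43.76) = 43.76
  U: 0 + 1(43.76) = 43.76
Total out = 115 mol; y_P = 6.33 / 115 = 0.05502.

0.055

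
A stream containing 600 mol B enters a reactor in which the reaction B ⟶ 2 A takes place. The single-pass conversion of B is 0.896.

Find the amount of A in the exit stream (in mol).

B reacted = 0.896 × 600 = 537.6 mol; ν_B = −1, so ξ = 537.6/1 = 537.6 mol.
Outlet amounts (n = n₀ + ν ξ):
  B: 600 − 1(537.6) = 62.4
  A: 0 + 2(537.6) = 1075

1080 mol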